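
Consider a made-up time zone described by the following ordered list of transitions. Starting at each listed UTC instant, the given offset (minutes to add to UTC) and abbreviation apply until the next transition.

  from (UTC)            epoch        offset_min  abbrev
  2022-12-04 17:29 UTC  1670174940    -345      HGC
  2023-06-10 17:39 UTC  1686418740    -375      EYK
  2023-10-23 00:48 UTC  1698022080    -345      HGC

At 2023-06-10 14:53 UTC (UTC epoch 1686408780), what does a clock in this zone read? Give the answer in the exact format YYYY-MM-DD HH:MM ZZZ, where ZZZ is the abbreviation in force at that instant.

2023-06-10 09:08 HGC

Query: 2023-06-10 14:53 UTC
Rule 1/3 (HGC, -05:45): 2022-12-04 17:29 UTC ≤ query < 2023-06-10 17:39 UTC
14·60 + 53 - 345 = 548 min
548 = 0·1440 + 548; 548 = 9·60 + 8 → 09:08, same day
→ 2023-06-10 09:08 HGC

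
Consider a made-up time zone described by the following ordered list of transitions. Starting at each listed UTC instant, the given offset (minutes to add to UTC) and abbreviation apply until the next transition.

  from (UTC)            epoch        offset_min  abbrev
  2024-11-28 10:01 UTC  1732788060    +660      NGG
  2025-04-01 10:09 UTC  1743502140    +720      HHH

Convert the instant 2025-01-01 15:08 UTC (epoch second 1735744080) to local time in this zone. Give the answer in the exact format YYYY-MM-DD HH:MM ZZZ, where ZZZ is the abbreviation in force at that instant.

2025-01-02 02:08 NGG

Query: 2025-01-01 15:08 UTC
Rule 1/2 (NGG, +11:00): 2024-11-28 10:01 UTC ≤ query < 2025-04-01 10:09 UTC
15·60 + 8 + 660 = 1568 min
1568 = 1·1440 + 128; 128 = 2·60 + 8 → 02:08, 2025-01-01 + 1 day = 2025-01-02
→ 2025-01-02 02:08 NGG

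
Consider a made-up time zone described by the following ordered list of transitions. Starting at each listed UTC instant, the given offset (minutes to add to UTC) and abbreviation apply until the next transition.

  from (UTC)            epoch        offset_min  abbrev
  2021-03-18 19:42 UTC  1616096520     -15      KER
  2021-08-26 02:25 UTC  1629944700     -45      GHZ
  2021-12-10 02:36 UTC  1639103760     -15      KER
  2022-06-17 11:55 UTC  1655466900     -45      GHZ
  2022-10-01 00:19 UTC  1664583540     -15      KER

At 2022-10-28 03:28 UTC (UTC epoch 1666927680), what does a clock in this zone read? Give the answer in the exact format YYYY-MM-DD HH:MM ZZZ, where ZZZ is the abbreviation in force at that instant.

2022-10-28 03:13 KER

Query: 2022-10-28 03:28 UTC
Rule 5/5 (KER, -00:15): 2022-10-01 00:19 UTC ≤ query < +∞
3·60 + 28 - 15 = 193 min
193 = 0·1440 + 193; 193 = 3·60 + 13 → 03:13, same day
→ 2022-10-28 03:13 KER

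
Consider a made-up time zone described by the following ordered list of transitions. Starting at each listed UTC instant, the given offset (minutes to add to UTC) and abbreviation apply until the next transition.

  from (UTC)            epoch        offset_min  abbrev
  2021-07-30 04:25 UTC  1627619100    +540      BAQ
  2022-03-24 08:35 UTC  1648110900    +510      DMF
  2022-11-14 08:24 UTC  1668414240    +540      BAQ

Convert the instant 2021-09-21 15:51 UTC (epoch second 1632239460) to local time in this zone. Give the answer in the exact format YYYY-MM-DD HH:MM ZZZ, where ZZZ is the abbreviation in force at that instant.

Query: 2021-09-21 15:51 UTC
Rule 1/3 (BAQ, +09:00): 2021-07-30 04:25 UTC ≤ query < 2022-03-24 08:35 UTC
15·60 + 51 + 540 = 1491 min
1491 = 1·1440 + 51; 51 = 0·60 + 51 → 00:51, 2021-09-21 + 1 day = 2021-09-22
→ 2021-09-22 00:51 BAQ

2021-09-22 00:51 BAQ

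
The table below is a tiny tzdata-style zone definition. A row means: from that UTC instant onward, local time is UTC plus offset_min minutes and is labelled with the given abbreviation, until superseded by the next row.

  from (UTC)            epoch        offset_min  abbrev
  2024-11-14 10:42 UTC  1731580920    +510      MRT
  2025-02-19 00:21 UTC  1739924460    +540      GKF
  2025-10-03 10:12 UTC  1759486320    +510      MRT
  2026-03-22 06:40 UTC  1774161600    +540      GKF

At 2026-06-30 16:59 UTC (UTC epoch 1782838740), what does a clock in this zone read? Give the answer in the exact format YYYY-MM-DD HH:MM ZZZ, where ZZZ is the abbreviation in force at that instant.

2026-07-01 01:59 GKF

Query: 2026-06-30 16:59 UTC
Rule 4/4 (GKF, +09:00): 2026-03-22 06:40 UTC ≤ query < +∞
16·60 + 59 + 540 = 1559 min
1559 = 1·1440 + 119; 119 = 1·60 + 59 → 01:59, 2026-06-30 + 1 day = 2026-07-01
→ 2026-07-01 01:59 GKF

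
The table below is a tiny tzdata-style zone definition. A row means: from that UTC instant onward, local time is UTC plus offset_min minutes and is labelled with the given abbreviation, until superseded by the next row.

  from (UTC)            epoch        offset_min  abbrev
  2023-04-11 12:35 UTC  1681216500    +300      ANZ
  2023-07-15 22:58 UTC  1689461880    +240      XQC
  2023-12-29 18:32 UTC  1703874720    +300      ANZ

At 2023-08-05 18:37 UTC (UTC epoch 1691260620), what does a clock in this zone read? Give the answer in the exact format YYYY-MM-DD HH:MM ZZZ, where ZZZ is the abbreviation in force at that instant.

Query: 2023-08-05 18:37 UTC
Rule 2/3 (XQC, +04:00): 2023-07-15 22:58 UTC ≤ query < 2023-12-29 18:32 UTC
18·60 + 37 + 240 = 1357 min
1357 = 0·1440 + 1357; 1357 = 22·60 + 37 → 22:37, same day
→ 2023-08-05 22:37 XQC

2023-08-05 22:37 XQC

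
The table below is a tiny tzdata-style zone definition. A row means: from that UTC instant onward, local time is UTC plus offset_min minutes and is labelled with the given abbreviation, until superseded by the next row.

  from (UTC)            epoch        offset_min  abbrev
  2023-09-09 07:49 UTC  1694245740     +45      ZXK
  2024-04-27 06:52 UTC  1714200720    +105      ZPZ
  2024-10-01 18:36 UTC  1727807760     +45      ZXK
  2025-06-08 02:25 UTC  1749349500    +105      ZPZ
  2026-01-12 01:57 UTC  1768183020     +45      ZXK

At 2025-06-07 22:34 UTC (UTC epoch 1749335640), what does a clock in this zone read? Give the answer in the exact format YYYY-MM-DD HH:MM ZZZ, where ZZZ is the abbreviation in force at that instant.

2025-06-07 23:19 ZXK

Query: 2025-06-07 22:34 UTC
Rule 3/5 (ZXK, +00:45): 2024-10-01 18:36 UTC ≤ query < 2025-06-08 02:25 UTC
22·60 + 34 + 45 = 1399 min
1399 = 0·1440 + 1399; 1399 = 23·60 + 19 → 23:19, same day
→ 2025-06-07 23:19 ZXK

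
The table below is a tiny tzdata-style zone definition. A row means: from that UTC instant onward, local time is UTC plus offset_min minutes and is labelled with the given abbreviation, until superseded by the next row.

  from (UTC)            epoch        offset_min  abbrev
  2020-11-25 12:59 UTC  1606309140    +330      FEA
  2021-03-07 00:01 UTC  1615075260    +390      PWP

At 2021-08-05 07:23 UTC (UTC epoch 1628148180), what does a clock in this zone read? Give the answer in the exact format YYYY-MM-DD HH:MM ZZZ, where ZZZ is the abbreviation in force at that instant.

2021-08-05 13:53 PWP

Query: 2021-08-05 07:23 UTC
Rule 2/2 (PWP, +06:30): 2021-03-07 00:01 UTC ≤ query < +∞
7·60 + 23 + 390 = 833 min
833 = 0·1440 + 833; 833 = 13·60 + 53 → 13:53, same day
→ 2021-08-05 13:53 PWP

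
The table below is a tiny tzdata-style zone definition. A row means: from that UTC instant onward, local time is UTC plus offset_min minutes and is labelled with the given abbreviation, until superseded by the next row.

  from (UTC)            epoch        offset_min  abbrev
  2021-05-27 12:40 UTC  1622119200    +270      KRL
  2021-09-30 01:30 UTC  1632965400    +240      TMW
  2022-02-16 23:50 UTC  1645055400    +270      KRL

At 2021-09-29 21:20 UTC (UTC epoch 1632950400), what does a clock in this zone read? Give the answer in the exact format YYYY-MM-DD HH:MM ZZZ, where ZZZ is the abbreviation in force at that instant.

Query: 2021-09-29 21:20 UTC
Rule 1/3 (KRL, +04:30): 2021-05-27 12:40 UTC ≤ query < 2021-09-30 01:30 UTC
21·60 + 20 + 270 = 1550 min
1550 = 1·1440 + 110; 110 = 1·60 + 50 → 01:50, 2021-09-29 + 1 day = 2021-09-30
→ 2021-09-30 01:50 KRL

2021-09-30 01:50 KRL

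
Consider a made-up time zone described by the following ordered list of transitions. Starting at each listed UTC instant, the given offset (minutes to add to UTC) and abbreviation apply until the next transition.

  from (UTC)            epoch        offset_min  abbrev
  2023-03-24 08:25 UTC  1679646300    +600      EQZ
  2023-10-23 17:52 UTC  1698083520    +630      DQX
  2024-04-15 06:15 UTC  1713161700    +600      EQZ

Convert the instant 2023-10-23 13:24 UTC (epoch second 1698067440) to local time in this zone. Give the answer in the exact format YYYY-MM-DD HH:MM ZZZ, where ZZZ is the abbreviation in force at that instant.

Query: 2023-10-23 13:24 UTC
Rule 1/3 (EQZ, +10:00): 2023-03-24 08:25 UTC ≤ query < 2023-10-23 17:52 UTC
13·60 + 24 + 600 = 1404 min
1404 = 0·1440 + 1404; 1404 = 23·60 + 24 → 23:24, same day
→ 2023-10-23 23:24 EQZ

2023-10-23 23:24 EQZ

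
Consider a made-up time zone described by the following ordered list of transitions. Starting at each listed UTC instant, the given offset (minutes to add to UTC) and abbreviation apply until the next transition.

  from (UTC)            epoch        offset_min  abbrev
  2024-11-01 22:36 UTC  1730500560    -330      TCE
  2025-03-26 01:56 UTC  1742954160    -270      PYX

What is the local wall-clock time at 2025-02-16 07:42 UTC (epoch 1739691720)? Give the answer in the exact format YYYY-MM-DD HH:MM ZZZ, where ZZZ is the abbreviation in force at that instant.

2025-02-16 02:12 TCE

Query: 2025-02-16 07:42 UTC
Rule 1/2 (TCE, -05:30): 2024-11-01 22:36 UTC ≤ query < 2025-03-26 01:56 UTC
7·60 + 42 - 330 = 132 min
132 = 0·1440 + 132; 132 = 2·60 + 12 → 02:12, same day
→ 2025-02-16 02:12 TCE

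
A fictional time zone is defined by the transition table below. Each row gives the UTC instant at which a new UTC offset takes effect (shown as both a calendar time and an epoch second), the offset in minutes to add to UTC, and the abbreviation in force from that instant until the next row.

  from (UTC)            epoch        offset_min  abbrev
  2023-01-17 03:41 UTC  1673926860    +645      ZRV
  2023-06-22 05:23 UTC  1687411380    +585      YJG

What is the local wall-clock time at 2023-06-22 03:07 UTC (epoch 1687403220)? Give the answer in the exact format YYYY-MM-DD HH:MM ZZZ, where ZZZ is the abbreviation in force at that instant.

2023-06-22 13:52 ZRV

Query: 2023-06-22 03:07 UTC
Rule 1/2 (ZRV, +10:45): 2023-01-17 03:41 UTC ≤ query < 2023-06-22 05:23 UTC
3·60 + 7 + 645 = 832 min
832 = 0·1440 + 832; 832 = 13·60 + 52 → 13:52, same day
→ 2023-06-22 13:52 ZRV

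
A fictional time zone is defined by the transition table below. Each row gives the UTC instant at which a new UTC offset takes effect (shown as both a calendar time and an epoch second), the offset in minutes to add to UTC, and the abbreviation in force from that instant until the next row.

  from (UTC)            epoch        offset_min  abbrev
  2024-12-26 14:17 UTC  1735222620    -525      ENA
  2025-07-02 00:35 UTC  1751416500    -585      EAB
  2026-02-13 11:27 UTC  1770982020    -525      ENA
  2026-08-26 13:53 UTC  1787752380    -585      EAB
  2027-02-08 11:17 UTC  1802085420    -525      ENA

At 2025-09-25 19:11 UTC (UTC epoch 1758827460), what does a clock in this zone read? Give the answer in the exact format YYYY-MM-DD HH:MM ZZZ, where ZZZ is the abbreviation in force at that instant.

Query: 2025-09-25 19:11 UTC
Rule 2/5 (EAB, -09:45): 2025-07-02 00:35 UTC ≤ query < 2026-02-13 11:27 UTC
19·60 + 11 - 585 = 566 min
566 = 0·1440 + 566; 566 = 9·60 + 26 → 09:26, same day
→ 2025-09-25 09:26 EAB

2025-09-25 09:26 EAB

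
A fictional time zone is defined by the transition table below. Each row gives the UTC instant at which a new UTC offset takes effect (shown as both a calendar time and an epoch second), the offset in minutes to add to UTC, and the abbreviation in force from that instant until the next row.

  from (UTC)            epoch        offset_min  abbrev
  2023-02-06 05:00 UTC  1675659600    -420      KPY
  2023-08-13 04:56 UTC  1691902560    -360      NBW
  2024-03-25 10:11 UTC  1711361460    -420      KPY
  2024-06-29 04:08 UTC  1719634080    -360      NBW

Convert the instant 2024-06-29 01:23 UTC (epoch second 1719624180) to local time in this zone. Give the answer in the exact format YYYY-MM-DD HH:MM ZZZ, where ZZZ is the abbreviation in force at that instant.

2024-06-28 18:23 KPY

Query: 2024-06-29 01:23 UTC
Rule 3/4 (KPY, -07:00): 2024-03-25 10:11 UTC ≤ query < 2024-06-29 04:08 UTC
1·60 + 23 - 420 = -337 min
-337 = -1·1440 + 1103; 1103 = 18·60 + 23 → 18:23, 2024-06-29 - 1 day = 2024-06-28
→ 2024-06-28 18:23 KPY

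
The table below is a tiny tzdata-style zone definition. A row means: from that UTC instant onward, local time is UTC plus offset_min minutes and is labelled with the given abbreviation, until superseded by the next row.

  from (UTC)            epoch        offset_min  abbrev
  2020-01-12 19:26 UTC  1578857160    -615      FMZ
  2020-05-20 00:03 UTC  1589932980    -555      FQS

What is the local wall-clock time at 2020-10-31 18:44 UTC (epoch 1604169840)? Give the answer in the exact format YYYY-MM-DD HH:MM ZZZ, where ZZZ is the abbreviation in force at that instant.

2020-10-31 09:29 FQS

Query: 2020-10-31 18:44 UTC
Rule 2/2 (FQS, -09:15): 2020-05-20 00:03 UTC ≤ query < +∞
18·60 + 44 - 555 = 569 min
569 = 0·1440 + 569; 569 = 9·60 + 29 → 09:29, same day
→ 2020-10-31 09:29 FQS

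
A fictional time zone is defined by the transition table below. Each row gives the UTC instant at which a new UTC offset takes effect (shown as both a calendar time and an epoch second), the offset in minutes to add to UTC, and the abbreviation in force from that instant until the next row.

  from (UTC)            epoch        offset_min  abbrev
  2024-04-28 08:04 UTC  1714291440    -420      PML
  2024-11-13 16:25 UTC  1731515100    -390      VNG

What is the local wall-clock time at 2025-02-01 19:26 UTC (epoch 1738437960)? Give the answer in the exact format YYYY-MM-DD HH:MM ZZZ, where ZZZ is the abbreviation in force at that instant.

2025-02-01 12:56 VNG

Query: 2025-02-01 19:26 UTC
Rule 2/2 (VNG, -06:30): 2024-11-13 16:25 UTC ≤ query < +∞
19·60 + 26 - 390 = 776 min
776 = 0·1440 + 776; 776 = 12·60 + 56 → 12:56, same day
→ 2025-02-01 12:56 VNG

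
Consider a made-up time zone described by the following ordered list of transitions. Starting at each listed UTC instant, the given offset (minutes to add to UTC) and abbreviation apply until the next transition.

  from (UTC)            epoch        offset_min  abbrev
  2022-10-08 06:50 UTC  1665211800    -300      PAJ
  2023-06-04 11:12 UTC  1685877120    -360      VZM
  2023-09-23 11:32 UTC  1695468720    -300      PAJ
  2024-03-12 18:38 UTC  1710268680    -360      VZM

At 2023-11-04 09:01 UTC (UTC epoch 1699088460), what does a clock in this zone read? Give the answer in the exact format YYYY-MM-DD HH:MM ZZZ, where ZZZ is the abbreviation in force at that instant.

Query: 2023-11-04 09:01 UTC
Rule 3/4 (PAJ, -05:00): 2023-09-23 11:32 UTC ≤ query < 2024-03-12 18:38 UTC
9·60 + 1 - 300 = 241 min
241 = 0·1440 + 241; 241 = 4·60 + 1 → 04:01, same day
→ 2023-11-04 04:01 PAJ

2023-11-04 04:01 PAJ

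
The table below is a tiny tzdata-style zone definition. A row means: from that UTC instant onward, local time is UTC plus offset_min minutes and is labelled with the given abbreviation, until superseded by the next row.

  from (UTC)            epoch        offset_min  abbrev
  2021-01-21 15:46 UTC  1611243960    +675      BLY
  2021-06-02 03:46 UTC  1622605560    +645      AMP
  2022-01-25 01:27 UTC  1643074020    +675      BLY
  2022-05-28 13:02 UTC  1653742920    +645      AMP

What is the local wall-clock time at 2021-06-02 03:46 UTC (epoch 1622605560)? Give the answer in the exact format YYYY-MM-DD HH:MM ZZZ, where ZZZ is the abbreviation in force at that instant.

Query: 2021-06-02 03:46 UTC
Rule 2/4 (AMP, +10:45): 2021-06-02 03:46 UTC ≤ query < 2022-01-25 01:27 UTC
3·60 + 46 + 645 = 871 min
871 = 0·1440 + 871; 871 = 14·60 + 31 → 14:31, same day
→ 2021-06-02 14:31 AMP

2021-06-02 14:31 AMP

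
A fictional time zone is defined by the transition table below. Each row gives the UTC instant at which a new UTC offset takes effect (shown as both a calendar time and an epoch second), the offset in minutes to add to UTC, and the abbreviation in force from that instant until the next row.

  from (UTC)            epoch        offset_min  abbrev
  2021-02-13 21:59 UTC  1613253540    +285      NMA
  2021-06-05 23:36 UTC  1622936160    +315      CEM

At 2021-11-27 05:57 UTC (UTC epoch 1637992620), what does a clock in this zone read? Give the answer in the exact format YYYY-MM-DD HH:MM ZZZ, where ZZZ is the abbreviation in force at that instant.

Query: 2021-11-27 05:57 UTC
Rule 2/2 (CEM, +05:15): 2021-06-05 23:36 UTC ≤ query < +∞
5·60 + 57 + 315 = 672 min
672 = 0·1440 + 672; 672 = 11·60 + 12 → 11:12, same day
→ 2021-11-27 11:12 CEM

2021-11-27 11:12 CEM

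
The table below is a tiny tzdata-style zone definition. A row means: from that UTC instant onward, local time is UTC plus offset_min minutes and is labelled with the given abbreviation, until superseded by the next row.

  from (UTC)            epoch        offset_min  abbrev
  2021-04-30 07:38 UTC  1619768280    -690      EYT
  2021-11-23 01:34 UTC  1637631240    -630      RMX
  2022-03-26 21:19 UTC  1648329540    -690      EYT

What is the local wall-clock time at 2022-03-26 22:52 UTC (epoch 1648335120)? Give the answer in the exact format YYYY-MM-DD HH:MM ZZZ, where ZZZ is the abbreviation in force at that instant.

Query: 2022-03-26 22:52 UTC
Rule 3/3 (EYT, -11:30): 2022-03-26 21:19 UTC ≤ query < +∞
22·60 + 52 - 690 = 682 min
682 = 0·1440 + 682; 682 = 11·60 + 22 → 11:22, same day
→ 2022-03-26 11:22 EYT

2022-03-26 11:22 EYT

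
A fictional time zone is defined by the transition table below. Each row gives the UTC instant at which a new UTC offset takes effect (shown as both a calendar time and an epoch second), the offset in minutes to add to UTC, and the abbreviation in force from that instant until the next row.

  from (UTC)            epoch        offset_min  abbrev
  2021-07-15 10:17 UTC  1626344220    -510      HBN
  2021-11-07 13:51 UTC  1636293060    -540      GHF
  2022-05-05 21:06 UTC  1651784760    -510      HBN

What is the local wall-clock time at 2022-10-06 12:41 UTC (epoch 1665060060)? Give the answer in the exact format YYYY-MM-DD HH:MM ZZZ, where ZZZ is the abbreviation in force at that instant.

2022-10-06 04:11 HBN

Query: 2022-10-06 12:41 UTC
Rule 3/3 (HBN, -08:30): 2022-05-05 21:06 UTC ≤ query < +∞
12·60 + 41 - 510 = 251 min
251 = 0·1440 + 251; 251 = 4·60 + 11 → 04:11, same day
→ 2022-10-06 04:11 HBN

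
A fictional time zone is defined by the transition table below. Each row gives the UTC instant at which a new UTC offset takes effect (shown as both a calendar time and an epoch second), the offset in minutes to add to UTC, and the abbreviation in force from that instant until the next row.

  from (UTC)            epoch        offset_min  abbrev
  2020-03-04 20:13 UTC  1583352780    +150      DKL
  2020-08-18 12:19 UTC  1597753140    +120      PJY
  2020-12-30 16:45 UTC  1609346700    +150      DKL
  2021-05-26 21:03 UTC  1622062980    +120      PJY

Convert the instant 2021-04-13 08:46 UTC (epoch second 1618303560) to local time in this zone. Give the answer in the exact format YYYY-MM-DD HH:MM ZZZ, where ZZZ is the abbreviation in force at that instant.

Query: 2021-04-13 08:46 UTC
Rule 3/4 (DKL, +02:30): 2020-12-30 16:45 UTC ≤ query < 2021-05-26 21:03 UTC
8·60 + 46 + 150 = 676 min
676 = 0·1440 + 676; 676 = 11·60 + 16 → 11:16, same day
→ 2021-04-13 11:16 DKL

2021-04-13 11:16 DKL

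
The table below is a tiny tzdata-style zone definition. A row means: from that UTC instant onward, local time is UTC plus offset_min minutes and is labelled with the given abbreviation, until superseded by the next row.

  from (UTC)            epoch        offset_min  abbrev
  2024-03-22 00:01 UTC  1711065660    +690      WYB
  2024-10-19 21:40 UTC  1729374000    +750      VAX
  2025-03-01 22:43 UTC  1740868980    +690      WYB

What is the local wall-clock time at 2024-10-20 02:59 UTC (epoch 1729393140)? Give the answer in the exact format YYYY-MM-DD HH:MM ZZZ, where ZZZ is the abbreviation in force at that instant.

2024-10-20 15:29 VAX

Query: 2024-10-20 02:59 UTC
Rule 2/3 (VAX, +12:30): 2024-10-19 21:40 UTC ≤ query < 2025-03-01 22:43 UTC
2·60 + 59 + 750 = 929 min
929 = 0·1440 + 929; 929 = 15·60 + 29 → 15:29, same day
→ 2024-10-20 15:29 VAX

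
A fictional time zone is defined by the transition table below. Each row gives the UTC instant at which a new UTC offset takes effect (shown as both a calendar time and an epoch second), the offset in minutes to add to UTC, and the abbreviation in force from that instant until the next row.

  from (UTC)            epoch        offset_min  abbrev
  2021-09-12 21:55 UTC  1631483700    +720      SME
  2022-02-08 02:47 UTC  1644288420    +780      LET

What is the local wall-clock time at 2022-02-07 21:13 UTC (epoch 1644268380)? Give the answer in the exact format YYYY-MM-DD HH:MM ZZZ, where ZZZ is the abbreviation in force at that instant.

Query: 2022-02-07 21:13 UTC
Rule 1/2 (SME, +12:00): 2021-09-12 21:55 UTC ≤ query < 2022-02-08 02:47 UTC
21·60 + 13 + 720 = 1993 min
1993 = 1·1440 + 553; 553 = 9·60 + 13 → 09:13, 2022-02-07 + 1 day = 2022-02-08
→ 2022-02-08 09:13 SME

2022-02-08 09:13 SME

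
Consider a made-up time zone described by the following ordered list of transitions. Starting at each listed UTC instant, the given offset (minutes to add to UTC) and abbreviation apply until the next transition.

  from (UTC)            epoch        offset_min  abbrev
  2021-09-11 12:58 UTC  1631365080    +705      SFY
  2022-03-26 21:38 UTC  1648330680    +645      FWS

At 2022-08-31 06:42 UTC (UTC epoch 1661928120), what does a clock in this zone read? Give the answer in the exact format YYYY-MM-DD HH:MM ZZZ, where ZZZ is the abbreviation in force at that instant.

2022-08-31 17:27 FWS

Query: 2022-08-31 06:42 UTC
Rule 2/2 (FWS, +10:45): 2022-03-26 21:38 UTC ≤ query < +∞
6·60 + 42 + 645 = 1047 min
1047 = 0·1440 + 1047; 1047 = 17·60 + 27 → 17:27, same day
→ 2022-08-31 17:27 FWS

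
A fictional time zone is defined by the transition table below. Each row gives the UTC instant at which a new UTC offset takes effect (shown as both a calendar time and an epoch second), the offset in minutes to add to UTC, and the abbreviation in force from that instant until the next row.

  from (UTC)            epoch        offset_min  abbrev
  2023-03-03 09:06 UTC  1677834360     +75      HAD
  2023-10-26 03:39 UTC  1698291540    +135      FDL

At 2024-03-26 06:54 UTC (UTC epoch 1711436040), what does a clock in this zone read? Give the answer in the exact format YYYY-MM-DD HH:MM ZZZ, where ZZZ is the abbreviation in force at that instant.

2024-03-26 09:09 FDL

Query: 2024-03-26 06:54 UTC
Rule 2/2 (FDL, +02:15): 2023-10-26 03:39 UTC ≤ query < +∞
6·60 + 54 + 135 = 549 min
549 = 0·1440 + 549; 549 = 9·60 + 9 → 09:09, same day
→ 2024-03-26 09:09 FDL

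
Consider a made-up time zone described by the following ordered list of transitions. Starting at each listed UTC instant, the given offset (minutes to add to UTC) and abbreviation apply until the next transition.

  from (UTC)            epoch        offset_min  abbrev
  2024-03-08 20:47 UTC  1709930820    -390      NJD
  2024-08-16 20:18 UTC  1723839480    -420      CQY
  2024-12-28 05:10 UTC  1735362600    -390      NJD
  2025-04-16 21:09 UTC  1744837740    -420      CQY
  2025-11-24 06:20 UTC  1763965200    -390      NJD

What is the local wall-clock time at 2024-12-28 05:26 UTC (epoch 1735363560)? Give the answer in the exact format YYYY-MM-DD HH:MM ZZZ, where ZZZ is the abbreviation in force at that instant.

Query: 2024-12-28 05:26 UTC
Rule 3/5 (NJD, -06:30): 2024-12-28 05:10 UTC ≤ query < 2025-04-16 21:09 UTC
5·60 + 26 - 390 = -64 min
-64 = -1·1440 + 1376; 1376 = 22·60 + 56 → 22:56, 2024-12-28 - 1 day = 2024-12-27
→ 2024-12-27 22:56 NJD

2024-12-27 22:56 NJD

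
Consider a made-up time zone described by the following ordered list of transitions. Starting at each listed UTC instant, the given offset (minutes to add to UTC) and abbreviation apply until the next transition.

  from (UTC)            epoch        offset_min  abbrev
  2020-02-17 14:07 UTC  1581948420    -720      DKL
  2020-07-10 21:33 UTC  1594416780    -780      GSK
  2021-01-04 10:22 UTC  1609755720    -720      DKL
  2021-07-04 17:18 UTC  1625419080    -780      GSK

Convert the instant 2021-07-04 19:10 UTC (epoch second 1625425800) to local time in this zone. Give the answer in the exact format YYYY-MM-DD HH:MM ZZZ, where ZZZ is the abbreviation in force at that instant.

2021-07-04 06:10 GSK

Query: 2021-07-04 19:10 UTC
Rule 4/4 (GSK, -13:00): 2021-07-04 17:18 UTC ≤ query < +∞
19·60 + 10 - 780 = 370 min
370 = 0·1440 + 370; 370 = 6·60 + 10 → 06:10, same day
→ 2021-07-04 06:10 GSK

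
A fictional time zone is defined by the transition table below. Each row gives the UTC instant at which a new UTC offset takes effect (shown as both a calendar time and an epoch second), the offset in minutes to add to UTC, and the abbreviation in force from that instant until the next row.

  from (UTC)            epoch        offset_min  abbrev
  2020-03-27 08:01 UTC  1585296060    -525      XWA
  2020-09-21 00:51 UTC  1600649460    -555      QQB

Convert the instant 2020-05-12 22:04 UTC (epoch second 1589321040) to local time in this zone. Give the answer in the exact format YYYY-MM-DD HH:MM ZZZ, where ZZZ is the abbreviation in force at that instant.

2020-05-12 13:19 XWA

Query: 2020-05-12 22:04 UTC
Rule 1/2 (XWA, -08:45): 2020-03-27 08:01 UTC ≤ query < 2020-09-21 00:51 UTC
22·60 + 4 - 525 = 799 min
799 = 0·1440 + 799; 799 = 13·60 + 19 → 13:19, same day
→ 2020-05-12 13:19 XWA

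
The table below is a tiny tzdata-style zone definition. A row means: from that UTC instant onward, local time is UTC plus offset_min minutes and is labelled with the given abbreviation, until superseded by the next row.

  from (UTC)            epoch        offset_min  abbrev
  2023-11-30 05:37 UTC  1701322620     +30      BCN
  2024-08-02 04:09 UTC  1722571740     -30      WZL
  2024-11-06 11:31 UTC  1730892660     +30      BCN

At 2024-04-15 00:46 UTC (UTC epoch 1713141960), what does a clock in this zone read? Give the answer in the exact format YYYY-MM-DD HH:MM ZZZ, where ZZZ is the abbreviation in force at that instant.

2024-04-15 01:16 BCN

Query: 2024-04-15 00:46 UTC
Rule 1/3 (BCN, +00:30): 2023-11-30 05:37 UTC ≤ query < 2024-08-02 04:09 UTC
0·60 + 46 + 30 = 76 min
76 = 0·1440 + 76; 76 = 1·60 + 16 → 01:16, same day
→ 2024-04-15 01:16 BCN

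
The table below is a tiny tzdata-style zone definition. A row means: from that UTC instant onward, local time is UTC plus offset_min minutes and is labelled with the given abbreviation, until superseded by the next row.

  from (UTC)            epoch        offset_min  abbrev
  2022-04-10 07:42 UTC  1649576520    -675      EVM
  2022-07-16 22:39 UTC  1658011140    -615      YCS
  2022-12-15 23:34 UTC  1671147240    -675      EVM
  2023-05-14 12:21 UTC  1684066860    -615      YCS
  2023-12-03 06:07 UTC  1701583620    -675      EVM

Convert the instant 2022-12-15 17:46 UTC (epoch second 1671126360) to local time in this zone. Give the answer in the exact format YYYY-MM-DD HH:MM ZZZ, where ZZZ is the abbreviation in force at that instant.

2022-12-15 07:31 YCS

Query: 2022-12-15 17:46 UTC
Rule 2/5 (YCS, -10:15): 2022-07-16 22:39 UTC ≤ query < 2022-12-15 23:34 UTC
17·60 + 46 - 615 = 451 min
451 = 0·1440 + 451; 451 = 7·60 + 31 → 07:31, same day
→ 2022-12-15 07:31 YCS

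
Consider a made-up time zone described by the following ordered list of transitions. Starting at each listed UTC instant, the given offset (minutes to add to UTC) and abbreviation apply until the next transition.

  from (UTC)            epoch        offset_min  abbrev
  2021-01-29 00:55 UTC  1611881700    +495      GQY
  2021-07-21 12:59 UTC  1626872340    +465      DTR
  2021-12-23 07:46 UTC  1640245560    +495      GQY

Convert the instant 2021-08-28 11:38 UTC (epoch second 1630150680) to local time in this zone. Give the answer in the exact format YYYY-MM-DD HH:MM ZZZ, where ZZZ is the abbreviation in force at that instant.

2021-08-28 19:23 DTR

Query: 2021-08-28 11:38 UTC
Rule 2/3 (DTR, +07:45): 2021-07-21 12:59 UTC ≤ query < 2021-12-23 07:46 UTC
11·60 + 38 + 465 = 1163 min
1163 = 0·1440 + 1163; 1163 = 19·60 + 23 → 19:23, same day
→ 2021-08-28 19:23 DTR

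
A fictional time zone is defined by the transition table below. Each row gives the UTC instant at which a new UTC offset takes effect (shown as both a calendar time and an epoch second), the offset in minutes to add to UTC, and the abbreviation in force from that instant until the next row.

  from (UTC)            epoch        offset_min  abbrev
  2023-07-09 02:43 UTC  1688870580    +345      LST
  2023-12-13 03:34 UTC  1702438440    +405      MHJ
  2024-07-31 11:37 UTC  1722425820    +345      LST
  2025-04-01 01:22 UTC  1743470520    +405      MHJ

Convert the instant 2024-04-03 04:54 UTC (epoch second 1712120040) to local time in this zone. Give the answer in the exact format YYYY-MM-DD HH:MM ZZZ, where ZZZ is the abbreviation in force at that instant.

Query: 2024-04-03 04:54 UTC
Rule 2/4 (MHJ, +06:45): 2023-12-13 03:34 UTC ≤ query < 2024-07-31 11:37 UTC
4·60 + 54 + 405 = 699 min
699 = 0·1440 + 699; 699 = 11·60 + 39 → 11:39, same day
→ 2024-04-03 11:39 MHJ

2024-04-03 11:39 MHJ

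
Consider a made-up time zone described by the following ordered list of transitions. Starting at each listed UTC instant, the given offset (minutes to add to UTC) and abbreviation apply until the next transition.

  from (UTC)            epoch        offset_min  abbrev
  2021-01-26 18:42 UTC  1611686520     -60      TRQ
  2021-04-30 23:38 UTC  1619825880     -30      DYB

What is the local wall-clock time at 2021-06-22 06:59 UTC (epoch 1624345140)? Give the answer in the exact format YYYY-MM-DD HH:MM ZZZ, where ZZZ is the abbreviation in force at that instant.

2021-06-22 06:29 DYB

Query: 2021-06-22 06:59 UTC
Rule 2/2 (DYB, -00:30): 2021-04-30 23:38 UTC ≤ query < +∞
6·60 + 59 - 30 = 389 min
389 = 0·1440 + 389; 389 = 6·60 + 29 → 06:29, same day
→ 2021-06-22 06:29 DYB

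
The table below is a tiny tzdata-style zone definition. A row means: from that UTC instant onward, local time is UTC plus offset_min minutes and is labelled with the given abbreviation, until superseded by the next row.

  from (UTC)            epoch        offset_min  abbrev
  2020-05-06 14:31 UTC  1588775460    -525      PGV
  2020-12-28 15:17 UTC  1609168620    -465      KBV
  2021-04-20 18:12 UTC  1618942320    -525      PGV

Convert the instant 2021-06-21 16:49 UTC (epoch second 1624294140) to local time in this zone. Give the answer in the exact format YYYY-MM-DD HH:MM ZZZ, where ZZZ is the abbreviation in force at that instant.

2021-06-21 08:04 PGV

Query: 2021-06-21 16:49 UTC
Rule 3/3 (PGV, -08:45): 2021-04-20 18:12 UTC ≤ query < +∞
16·60 + 49 - 525 = 484 min
484 = 0·1440 + 484; 484 = 8·60 + 4 → 08:04, same day
→ 2021-06-21 08:04 PGV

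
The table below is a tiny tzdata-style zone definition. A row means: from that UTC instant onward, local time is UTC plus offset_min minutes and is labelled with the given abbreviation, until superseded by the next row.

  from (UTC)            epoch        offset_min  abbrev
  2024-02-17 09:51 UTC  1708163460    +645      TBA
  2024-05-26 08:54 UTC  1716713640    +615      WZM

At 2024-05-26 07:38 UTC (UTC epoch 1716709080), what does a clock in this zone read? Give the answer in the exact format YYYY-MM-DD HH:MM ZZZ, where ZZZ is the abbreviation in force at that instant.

2024-05-26 18:23 TBA

Query: 2024-05-26 07:38 UTC
Rule 1/2 (TBA, +10:45): 2024-02-17 09:51 UTC ≤ query < 2024-05-26 08:54 UTC
7·60 + 38 + 645 = 1103 min
1103 = 0·1440 + 1103; 1103 = 18·60 + 23 → 18:23, same day
→ 2024-05-26 18:23 TBA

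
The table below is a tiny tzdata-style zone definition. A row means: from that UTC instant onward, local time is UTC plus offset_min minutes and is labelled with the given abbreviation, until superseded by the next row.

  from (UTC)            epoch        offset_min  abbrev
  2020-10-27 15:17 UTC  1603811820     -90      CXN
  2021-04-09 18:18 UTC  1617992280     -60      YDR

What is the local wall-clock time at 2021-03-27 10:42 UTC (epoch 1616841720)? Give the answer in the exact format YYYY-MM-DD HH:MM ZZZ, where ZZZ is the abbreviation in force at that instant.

Query: 2021-03-27 10:42 UTC
Rule 1/2 (CXN, -01:30): 2020-10-27 15:17 UTC ≤ query < 2021-04-09 18:18 UTC
10·60 + 42 - 90 = 552 min
552 = 0·1440 + 552; 552 = 9·60 + 12 → 09:12, same day
→ 2021-03-27 09:12 CXN

2021-03-27 09:12 CXN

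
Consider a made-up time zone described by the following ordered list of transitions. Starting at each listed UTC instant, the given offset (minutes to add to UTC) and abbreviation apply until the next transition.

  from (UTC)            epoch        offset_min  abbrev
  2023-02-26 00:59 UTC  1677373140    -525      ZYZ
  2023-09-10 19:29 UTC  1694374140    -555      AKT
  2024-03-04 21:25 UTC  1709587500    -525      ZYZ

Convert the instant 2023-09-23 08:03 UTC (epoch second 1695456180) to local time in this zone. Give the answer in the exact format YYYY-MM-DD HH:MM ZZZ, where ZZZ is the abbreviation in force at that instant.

2023-09-22 22:48 AKT

Query: 2023-09-23 08:03 UTC
Rule 2/3 (AKT, -09:15): 2023-09-10 19:29 UTC ≤ query < 2024-03-04 21:25 UTC
8·60 + 3 - 555 = -72 min
-72 = -1·1440 + 1368; 1368 = 22·60 + 48 → 22:48, 2023-09-23 - 1 day = 2023-09-22
→ 2023-09-22 22:48 AKT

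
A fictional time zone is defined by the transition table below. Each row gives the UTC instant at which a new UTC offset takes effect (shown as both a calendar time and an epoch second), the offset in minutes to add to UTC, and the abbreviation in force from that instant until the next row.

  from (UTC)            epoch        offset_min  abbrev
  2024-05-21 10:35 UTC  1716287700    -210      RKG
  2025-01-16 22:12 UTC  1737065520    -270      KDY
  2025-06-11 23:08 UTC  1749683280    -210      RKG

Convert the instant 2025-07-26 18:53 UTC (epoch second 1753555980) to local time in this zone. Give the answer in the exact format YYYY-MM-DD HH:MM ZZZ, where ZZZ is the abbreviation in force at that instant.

2025-07-26 15:23 RKG

Query: 2025-07-26 18:53 UTC
Rule 3/3 (RKG, -03:30): 2025-06-11 23:08 UTC ≤ query < +∞
18·60 + 53 - 210 = 923 min
923 = 0·1440 + 923; 923 = 15·60 + 23 → 15:23, same day
→ 2025-07-26 15:23 RKG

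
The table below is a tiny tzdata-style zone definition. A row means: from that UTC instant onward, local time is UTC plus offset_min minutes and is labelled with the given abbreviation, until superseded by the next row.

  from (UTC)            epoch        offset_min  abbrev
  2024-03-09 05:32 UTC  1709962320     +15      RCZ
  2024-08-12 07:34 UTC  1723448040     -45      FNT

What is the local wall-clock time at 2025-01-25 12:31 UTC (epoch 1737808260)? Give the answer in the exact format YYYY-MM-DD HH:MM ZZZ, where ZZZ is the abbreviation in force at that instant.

2025-01-25 11:46 FNT

Query: 2025-01-25 12:31 UTC
Rule 2/2 (FNT, -00:45): 2024-08-12 07:34 UTC ≤ query < +∞
12·60 + 31 - 45 = 706 min
706 = 0·1440 + 706; 706 = 11·60 + 46 → 11:46, same day
→ 2025-01-25 11:46 FNT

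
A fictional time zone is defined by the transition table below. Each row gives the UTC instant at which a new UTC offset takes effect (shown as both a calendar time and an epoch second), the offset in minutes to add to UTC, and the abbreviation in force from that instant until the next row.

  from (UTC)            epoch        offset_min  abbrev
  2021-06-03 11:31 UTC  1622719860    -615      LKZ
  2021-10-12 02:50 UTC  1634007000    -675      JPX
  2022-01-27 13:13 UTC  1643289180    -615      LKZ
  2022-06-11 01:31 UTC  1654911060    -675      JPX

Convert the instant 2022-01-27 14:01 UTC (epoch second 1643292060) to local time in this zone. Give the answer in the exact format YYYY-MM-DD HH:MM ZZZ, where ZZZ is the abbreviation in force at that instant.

Query: 2022-01-27 14:01 UTC
Rule 3/4 (LKZ, -10:15): 2022-01-27 13:13 UTC ≤ query < 2022-06-11 01:31 UTC
14·60 + 1 - 615 = 226 min
226 = 0·1440 + 226; 226 = 3·60 + 46 → 03:46, same day
→ 2022-01-27 03:46 LKZ

2022-01-27 03:46 LKZ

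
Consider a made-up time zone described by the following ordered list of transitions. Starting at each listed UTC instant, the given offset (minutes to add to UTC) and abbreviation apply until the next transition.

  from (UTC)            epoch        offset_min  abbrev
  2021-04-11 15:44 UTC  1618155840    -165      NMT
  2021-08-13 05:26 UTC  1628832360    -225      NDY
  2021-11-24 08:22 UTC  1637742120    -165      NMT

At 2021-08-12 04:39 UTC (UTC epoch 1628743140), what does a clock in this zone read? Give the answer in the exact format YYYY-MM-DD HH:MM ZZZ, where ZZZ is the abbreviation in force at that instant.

Query: 2021-08-12 04:39 UTC
Rule 1/3 (NMT, -02:45): 2021-04-11 15:44 UTC ≤ query < 2021-08-13 05:26 UTC
4·60 + 39 - 165 = 114 min
114 = 0·1440 + 114; 114 = 1·60 + 54 → 01:54, same day
→ 2021-08-12 01:54 NMT

2021-08-12 01:54 NMT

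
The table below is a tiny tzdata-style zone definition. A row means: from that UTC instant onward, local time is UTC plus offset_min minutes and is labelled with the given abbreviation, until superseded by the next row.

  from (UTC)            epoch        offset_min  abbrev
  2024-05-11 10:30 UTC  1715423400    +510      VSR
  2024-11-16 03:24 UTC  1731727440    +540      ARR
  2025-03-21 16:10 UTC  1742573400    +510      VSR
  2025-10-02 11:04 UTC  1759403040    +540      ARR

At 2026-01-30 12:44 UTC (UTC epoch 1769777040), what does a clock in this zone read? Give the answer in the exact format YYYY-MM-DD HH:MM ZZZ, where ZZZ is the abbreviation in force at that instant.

Query: 2026-01-30 12:44 UTC
Rule 4/4 (ARR, +09:00): 2025-10-02 11:04 UTC ≤ query < +∞
12·60 + 44 + 540 = 1304 min
1304 = 0·1440 + 1304; 1304 = 21·60 + 44 → 21:44, same day
→ 2026-01-30 21:44 ARR

2026-01-30 21:44 ARR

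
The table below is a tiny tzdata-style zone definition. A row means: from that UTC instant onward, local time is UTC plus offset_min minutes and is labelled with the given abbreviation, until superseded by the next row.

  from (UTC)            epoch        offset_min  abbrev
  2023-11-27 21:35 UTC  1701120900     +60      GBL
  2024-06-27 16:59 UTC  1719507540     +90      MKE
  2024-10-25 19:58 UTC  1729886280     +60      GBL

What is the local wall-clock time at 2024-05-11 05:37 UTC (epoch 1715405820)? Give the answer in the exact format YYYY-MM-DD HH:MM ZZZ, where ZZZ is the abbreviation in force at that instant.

2024-05-11 06:37 GBL

Query: 2024-05-11 05:37 UTC
Rule 1/3 (GBL, +01:00): 2023-11-27 21:35 UTC ≤ query < 2024-06-27 16:59 UTC
5·60 + 37 + 60 = 397 min
397 = 0·1440 + 397; 397 = 6·60 + 37 → 06:37, same day
→ 2024-05-11 06:37 GBL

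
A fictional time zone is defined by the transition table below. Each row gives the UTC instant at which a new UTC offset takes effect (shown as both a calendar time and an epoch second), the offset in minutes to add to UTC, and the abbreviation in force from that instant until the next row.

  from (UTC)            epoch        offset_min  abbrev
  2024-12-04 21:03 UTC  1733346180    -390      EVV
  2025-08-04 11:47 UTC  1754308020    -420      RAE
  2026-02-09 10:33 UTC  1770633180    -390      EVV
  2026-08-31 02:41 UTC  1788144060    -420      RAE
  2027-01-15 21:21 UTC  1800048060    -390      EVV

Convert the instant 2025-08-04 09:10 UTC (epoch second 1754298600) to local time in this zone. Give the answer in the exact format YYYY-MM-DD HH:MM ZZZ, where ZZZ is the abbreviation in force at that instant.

2025-08-04 02:40 EVV

Query: 2025-08-04 09:10 UTC
Rule 1/5 (EVV, -06:30): 2024-12-04 21:03 UTC ≤ query < 2025-08-04 11:47 UTC
9·60 + 10 - 390 = 160 min
160 = 0·1440 + 160; 160 = 2·60 + 40 → 02:40, same day
→ 2025-08-04 02:40 EVV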